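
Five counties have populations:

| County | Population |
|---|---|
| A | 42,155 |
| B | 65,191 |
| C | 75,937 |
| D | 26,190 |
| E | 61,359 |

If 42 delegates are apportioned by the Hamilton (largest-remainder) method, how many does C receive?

Standard divisor: 270832 ÷ 42 ≈ 6448.381.
Standard quotas: A 6.5373, B 10.1097, C 11.7761, D 4.0615, E 9.5154.
Lower quotas: A 6, B 10, C 11, D 4, E 9 (sum 40, leaving 2 seats).
Remainders in descending order: C 0.7761, A 0.5373, E 0.5154, B 0.1097, D 0.0615.
The surplus seats go to C, A.
C receives 12.

12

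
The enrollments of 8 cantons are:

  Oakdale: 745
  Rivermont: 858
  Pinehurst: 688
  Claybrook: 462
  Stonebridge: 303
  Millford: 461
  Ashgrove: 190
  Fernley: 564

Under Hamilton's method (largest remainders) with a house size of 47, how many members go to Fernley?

6

The standard divisor is 4271/47 ≈ 90.872.
Standard quotas: Oakdale 8.198, Rivermont 9.442, Pinehurst 7.571, Claybrook 5.084, Stonebridge 3.334, Millford 5.073, Ashgrove 2.091, Fernley 6.207.
Lower quotas: Oakdale 8, Rivermont 9, Pinehurst 7, Claybrook 5, Stonebridge 3, Millford 5, Ashgrove 2, Fernley 6 (sum 45, leaving 2 seats).
Remainders in descending order: Pinehurst 0.571, Rivermont 0.442, Stonebridge 0.334, Fernley 0.207, Oakdale 0.198, Ashgrove 0.091, Claybrook 0.084, Millford 0.073.
Largest remainders: Pinehurst, Rivermont receive the extra seats.
Fernley receives 6.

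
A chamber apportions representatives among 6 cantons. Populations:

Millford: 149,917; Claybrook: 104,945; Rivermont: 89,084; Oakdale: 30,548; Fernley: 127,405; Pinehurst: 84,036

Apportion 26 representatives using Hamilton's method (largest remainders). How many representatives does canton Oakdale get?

Total 585935; standard divisor 585935/26 ≈ 22535.962.
Standard quotas: Millford 6.6523, Claybrook 4.6568, Rivermont 3.9530, Oakdale 1.3555, Fernley 5.6534, Pinehurst 3.7290.
Lower quotas: Millford 6, Claybrook 4, Rivermont 3, Oakdale 1, Fernley 5, Pinehurst 3 (sum 22, leaving 4 seats).
Remainders in descending order: Rivermont 0.9530, Pinehurst 0.7290, Claybrook 0.6568, Fernley 0.6534, Millford 0.6523, Oakdale 0.3555.
The surplus seats go to Rivermont, Pinehurst, Claybrook, Fernley.
Oakdale receives 1.

1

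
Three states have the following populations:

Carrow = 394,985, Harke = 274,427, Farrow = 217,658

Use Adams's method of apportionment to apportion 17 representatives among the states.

Standard divisor 887070/17 ≈ 52180.588; standard quotas: Carrow 7.570, Harke 5.259, Farrow 4.171.
Rounding up gives 8, 6, 5 = 19 seats, so the divisor must be adjusted.
With modified divisor 55700: modified quotas Carrow 7.091, Harke 4.927, Farrow 3.908.
Rounding up: Carrow 8, Harke 5, Farrow 4 (total 17).

Carrow 8, Harke 5, Farrow 4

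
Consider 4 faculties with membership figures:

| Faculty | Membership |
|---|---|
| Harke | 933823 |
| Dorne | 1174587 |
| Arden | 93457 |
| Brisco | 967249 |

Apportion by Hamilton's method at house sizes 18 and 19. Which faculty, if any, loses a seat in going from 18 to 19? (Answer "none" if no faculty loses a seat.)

At 18 seats: Harke 5, Dorne 7, Arden 1, Brisco 5.
At 19 seats: Harke 6, Dorne 7, Arden 0, Brisco 6.
Arden drops from 1 to 0.

Arden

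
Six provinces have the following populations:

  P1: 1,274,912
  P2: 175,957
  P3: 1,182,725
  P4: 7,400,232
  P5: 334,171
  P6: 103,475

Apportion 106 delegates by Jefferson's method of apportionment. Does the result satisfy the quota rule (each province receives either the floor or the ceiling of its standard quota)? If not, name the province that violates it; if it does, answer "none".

Standard quotas: P1 12.906, P2 1.781, P3 11.972, P4 74.911, P5 3.383, P6 1.047.
Jefferson allocation: P1 13, P2 1, P3 12, P4 76, P5 3, P6 1.
P4 has quota 74.911 (lower 74, upper 75) but receives 76 — outside the quota interval.

P4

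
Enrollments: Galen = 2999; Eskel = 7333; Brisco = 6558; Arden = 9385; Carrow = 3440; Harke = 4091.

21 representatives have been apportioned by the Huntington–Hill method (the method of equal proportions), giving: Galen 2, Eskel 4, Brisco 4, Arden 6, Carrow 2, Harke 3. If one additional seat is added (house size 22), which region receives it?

Eskel

Priority for the next seat is population ÷ (√(s·(s+1))).
Priorities: Galen 1224.337, Eskel 1639.709, Brisco 1466.413, Arden 1448.137, Carrow 1404.374, Harke 1180.970.
Highest priority: Eskel.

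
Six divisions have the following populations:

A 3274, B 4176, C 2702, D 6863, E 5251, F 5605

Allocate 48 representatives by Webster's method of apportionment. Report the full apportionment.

Standard divisor 27871/48 ≈ 580.646; standard quotas: A 5.639, B 7.192, C 4.653, D 11.820, E 9.043, F 9.653.
Rounding to the nearest integer gives 6, 7, 5, 12, 9, 10 = 49 seats, so the divisor must be adjusted.
With modified divisor 593: modified quotas A 5.521, B 7.042, C 4.556, D 11.573, E 8.855, F 9.452.
Rounding to the nearest integer: A 6, B 7, C 5, D 12, E 9, F 9 (total 48).

A 6, B 7, C 5, D 12, E 9, F 9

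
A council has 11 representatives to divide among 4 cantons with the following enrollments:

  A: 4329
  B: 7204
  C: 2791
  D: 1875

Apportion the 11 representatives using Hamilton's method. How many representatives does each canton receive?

A=3; B=5; C=2; D=1

Total 16199; standard divisor 16199/11 ≈ 1472.636.
Standard quotas: A 2.9396, B 4.8919, C 1.8952, D 1.2732.
Lower quotas: A 2, B 4, C 1, D 1 (sum 8, leaving 3 seats).
Remainders in descending order: A 0.9396, C 0.8952, B 0.8919, D 0.2732.
Largest remainders: A, C, B receive the extra seats.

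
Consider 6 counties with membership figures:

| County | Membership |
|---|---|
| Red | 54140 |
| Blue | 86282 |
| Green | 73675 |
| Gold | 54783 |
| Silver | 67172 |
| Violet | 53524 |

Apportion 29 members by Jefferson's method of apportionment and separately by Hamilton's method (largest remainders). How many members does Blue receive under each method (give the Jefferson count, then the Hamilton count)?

7 and 6

Jefferson: Red 4, Blue 7, Green 5, Gold 4, Silver 5, Violet 4.
Hamilton: Red 4, Blue 6, Green 6, Gold 4, Silver 5, Violet 4.
Blue gets 7 under Jefferson and 6 under Hamilton.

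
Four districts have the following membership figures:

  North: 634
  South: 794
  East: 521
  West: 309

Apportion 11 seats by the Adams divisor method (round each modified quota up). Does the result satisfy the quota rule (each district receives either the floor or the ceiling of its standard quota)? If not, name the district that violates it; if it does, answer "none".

Standard quotas: North 3.089, South 3.868, East 2.538, West 1.505.
Adams allocation: North 3, South 4, East 2, West 2.
Every allocation lies between the lower and upper quota.

none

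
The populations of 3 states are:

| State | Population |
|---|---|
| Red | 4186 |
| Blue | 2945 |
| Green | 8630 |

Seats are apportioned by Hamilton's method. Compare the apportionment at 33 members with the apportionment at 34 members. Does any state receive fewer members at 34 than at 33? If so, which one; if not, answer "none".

none

At 33 seats: Red 9, Blue 6, Green 18.
At 34 seats: Red 9, Blue 6, Green 19.
No state's allocation decreased.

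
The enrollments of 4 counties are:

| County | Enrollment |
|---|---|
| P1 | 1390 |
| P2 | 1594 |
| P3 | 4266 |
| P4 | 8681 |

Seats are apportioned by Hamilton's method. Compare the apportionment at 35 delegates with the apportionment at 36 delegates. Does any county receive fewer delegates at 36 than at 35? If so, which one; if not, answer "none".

At 35 seats: P1 3, P2 4, P3 9, P4 19.
At 36 seats: P1 3, P2 3, P3 10, P4 20.
P2 drops from 4 to 3.

P2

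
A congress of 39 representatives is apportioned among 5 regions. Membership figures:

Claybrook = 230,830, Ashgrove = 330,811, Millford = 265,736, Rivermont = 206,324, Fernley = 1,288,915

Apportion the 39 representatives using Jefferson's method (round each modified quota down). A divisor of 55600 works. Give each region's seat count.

With modified divisor 55600: modified quotas Claybrook 4.152, Ashgrove 5.950, Millford 4.779, Rivermont 3.711, Fernley 23.182.
Rounding down: Claybrook 4, Ashgrove 5, Millford 4, Rivermont 3, Fernley 23 (total 39).

Claybrook 4, Ashgrove 5, Millford 4, Rivermont 3, Fernley 23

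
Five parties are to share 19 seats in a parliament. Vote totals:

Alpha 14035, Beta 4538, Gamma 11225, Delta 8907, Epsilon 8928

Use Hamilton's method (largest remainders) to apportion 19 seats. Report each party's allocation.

Alpha: 6; Beta: 2; Gamma: 4; Delta: 3; Epsilon: 4

Total 47633; standard divisor 47633/19 = 2507.
Standard quotas: Alpha 5.5983, Beta 1.8101, Gamma 4.4775, Delta 3.5529, Epsilon 3.5612.
Lower quotas: Alpha 5, Beta 1, Gamma 4, Delta 3, Epsilon 3 (sum 16, leaving 3 seats).
Remainders in descending order: Beta 0.8101, Alpha 0.5983, Epsilon 0.5612, Delta 0.5529, Gamma 0.4775.
The surplus seats go to Beta, Alpha, Epsilon.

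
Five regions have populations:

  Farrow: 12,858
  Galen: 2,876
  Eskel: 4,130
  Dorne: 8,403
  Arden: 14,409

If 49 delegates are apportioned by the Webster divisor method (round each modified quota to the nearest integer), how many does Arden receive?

16

Standard divisor 42676/49 ≈ 870.939; standard quotas: Farrow 14.763, Galen 3.302, Eskel 4.742, Dorne 9.648, Arden 16.544.
Rounding to the nearest integer gives 15, 3, 5, 10, 17 = 50 seats, so the divisor must be adjusted.
With modified divisor 880: modified quotas Farrow 14.611, Galen 3.268, Eskel 4.693, Dorne 9.549, Arden 16.374.
Rounding to the nearest integer: Farrow 15, Galen 3, Eskel 5, Dorne 10, Arden 16 (total 49).
Arden receives 16.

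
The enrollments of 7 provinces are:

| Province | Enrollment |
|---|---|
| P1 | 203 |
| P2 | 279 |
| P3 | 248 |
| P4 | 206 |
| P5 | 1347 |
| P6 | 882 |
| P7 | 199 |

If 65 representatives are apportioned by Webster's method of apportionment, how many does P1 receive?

4

Standard divisor 3364/65 ≈ 51.754; standard quotas: P1 3.922, P2 5.391, P3 4.792, P4 3.980, P5 26.027, P6 17.042, P7 3.845.
Rounding to the nearest integer gives P1 4, P2 5, P3 5, P4 4, P5 26, P6 17, P7 4 — total 65, matching the house size, so no adjustment is needed.
P1 receives 4.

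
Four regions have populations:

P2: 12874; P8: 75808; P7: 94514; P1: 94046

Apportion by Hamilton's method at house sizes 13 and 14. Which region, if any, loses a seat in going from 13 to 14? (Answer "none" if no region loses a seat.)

P2

At 13 seats: P2 1, P8 4, P7 4, P1 4.
At 14 seats: P2 0, P8 4, P7 5, P1 5.
P2 drops from 1 to 0.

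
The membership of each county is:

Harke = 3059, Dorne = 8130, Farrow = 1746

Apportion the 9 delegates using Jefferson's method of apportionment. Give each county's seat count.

Harke=2, Dorne=6, Farrow=1

Standard divisor 12935/9 ≈ 1437.222; standard quotas: Harke 2.128, Dorne 5.657, Farrow 1.215.
Rounding down gives 2, 5, 1 = 8 seats, so the divisor must be adjusted.
With modified divisor 1300: modified quotas Harke 2.353, Dorne 6.254, Farrow 1.343.
Rounding down: Harke 2, Dorne 6, Farrow 1 (total 9).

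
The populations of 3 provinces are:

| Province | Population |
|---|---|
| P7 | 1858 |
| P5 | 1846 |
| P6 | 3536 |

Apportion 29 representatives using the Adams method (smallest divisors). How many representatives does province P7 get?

8

Standard divisor 7240/29 ≈ 249.655; standard quotas: P7 7.442, P5 7.394, P6 14.164.
Rounding up gives 8, 8, 15 = 31 seats, so the divisor must be adjusted.
With modified divisor 264.6: modified quotas P7 7.022, P5 6.977, P6 13.364.
Rounding up: P7 8, P5 7, P6 14 (total 29).
P7 receives 8.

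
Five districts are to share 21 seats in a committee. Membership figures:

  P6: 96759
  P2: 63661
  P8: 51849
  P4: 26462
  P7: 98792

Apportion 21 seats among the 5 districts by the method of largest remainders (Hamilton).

Standard divisor: 337523 ÷ 21 ≈ 16072.524.
Standard quotas: P6 6.0201, P2 3.9609, P8 3.2259, P4 1.6464, P7 6.1466.
Lower quotas: P6 6, P2 3, P8 3, P4 1, P7 6 (sum 19, leaving 2 seats).
Remainders in descending order: P2 0.9609, P4 0.6464, P8 0.2259, P7 0.1466, P6 0.0201.
Largest remainders: P2, P4 receive the extra seats.

P6 6, P2 4, P8 3, P4 2, P7 6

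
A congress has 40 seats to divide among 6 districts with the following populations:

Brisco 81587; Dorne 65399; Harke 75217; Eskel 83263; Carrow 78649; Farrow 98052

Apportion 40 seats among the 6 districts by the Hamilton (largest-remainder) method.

Brisco=7; Dorne=5; Harke=6; Eskel=7; Carrow=7; Farrow=8

Total 482167; standard divisor 482167/40 ≈ 12054.175.
Standard quotas: Brisco 6.7684, Dorne 5.4254, Harke 6.2399, Eskel 6.9074, Carrow 6.5246, Farrow 8.1343.
Lower quotas: Brisco 6, Dorne 5, Harke 6, Eskel 6, Carrow 6, Farrow 8 (sum 37, leaving 3 seats).
Remainders in descending order: Eskel 0.9074, Brisco 0.7684, Carrow 0.5246, Dorne 0.4254, Harke 0.2399, Farrow 0.1343.
The surplus seats go to Eskel, Brisco, Carrow.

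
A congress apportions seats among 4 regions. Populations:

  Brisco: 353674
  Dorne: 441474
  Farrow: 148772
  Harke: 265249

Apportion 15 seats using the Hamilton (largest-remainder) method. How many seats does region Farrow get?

2

Standard divisor: 1209169 ÷ 15 ≈ 80611.267.
Standard quotas: Brisco 4.3874, Dorne 5.4766, Farrow 1.8455, Harke 3.2905.
Lower quotas: Brisco 4, Dorne 5, Farrow 1, Harke 3 (sum 13, leaving 2 seats).
Remainders in descending order: Farrow 0.8455, Dorne 0.4766, Brisco 0.3874, Harke 0.2905.
The surplus seats go to Farrow, Dorne.
Farrow receives 2.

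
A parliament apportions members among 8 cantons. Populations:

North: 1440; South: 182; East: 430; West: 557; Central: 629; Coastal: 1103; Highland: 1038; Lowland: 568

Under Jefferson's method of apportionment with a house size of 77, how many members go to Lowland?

Standard divisor 5947/77 ≈ 77.234; standard quotas: North 18.645, South 2.356, East 5.568, West 7.212, Central 8.144, Coastal 14.281, Highland 13.440, Lowland 7.354.
Rounding down gives 18, 2, 5, 7, 8, 14, 13, 7 = 74 seats, so the divisor must be adjusted.
With modified divisor 73: modified quotas North 19.726, South 2.493, East 5.890, West 7.630, Central 8.616, Coastal 15.110, Highland 14.219, Lowland 7.781.
Rounding down: North 19, South 2, East 5, West 7, Central 8, Coastal 15, Highland 14, Lowland 7 (total 77).
Lowland receives 7.

7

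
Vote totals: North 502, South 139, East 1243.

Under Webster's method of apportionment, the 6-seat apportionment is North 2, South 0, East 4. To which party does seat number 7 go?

Priority for the next seat is population ÷ (current seats + 0.5).
Priorities: North 200.800, South 278.000, East 276.222.
Highest priority: South.

South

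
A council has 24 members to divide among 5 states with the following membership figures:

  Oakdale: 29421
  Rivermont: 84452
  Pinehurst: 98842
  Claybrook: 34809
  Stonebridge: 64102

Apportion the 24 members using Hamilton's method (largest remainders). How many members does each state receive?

Oakdale=2; Rivermont=6; Pinehurst=8; Claybrook=3; Stonebridge=5

Standard divisor: 311626 ÷ 24 ≈ 12984.417.
Standard quotas: Oakdale 2.2659, Rivermont 6.5041, Pinehurst 7.6124, Claybrook 2.6808, Stonebridge 4.9368.
Lower quotas: Oakdale 2, Rivermont 6, Pinehurst 7, Claybrook 2, Stonebridge 4 (sum 21, leaving 3 seats).
Remainders in descending order: Stonebridge 0.9368, Claybrook 0.6808, Pinehurst 0.6124, Rivermont 0.5041, Oakdale 0.2659.
The surplus seats go to Stonebridge, Claybrook, Pinehurst.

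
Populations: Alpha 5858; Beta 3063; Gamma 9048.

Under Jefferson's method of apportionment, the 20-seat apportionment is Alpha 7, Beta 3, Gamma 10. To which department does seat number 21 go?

Priority for the next seat is population ÷ (current seats + 1).
Priorities: Alpha 732.250, Beta 765.750, Gamma 822.545.
Highest priority: Gamma.

Gamma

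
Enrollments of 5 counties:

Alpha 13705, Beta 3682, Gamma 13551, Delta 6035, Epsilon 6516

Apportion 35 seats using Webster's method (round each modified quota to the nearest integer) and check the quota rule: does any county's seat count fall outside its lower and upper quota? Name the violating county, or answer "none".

none

Standard quotas: Alpha 11.030, Beta 2.963, Gamma 10.906, Delta 4.857, Epsilon 5.244.
Webster allocation: Alpha 11, Beta 3, Gamma 11, Delta 5, Epsilon 5.
Every allocation lies between the lower and upper quota.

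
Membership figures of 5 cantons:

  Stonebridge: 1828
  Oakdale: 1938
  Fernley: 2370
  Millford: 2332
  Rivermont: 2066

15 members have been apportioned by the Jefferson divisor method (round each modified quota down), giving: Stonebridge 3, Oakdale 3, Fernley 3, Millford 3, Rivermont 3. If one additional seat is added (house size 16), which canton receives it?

Fernley

Priority for the next seat is population ÷ (current seats + 1).
Priorities: Stonebridge 457.000, Oakdale 484.500, Fernley 592.500, Millford 583.000, Rivermont 516.500.
Highest priority: Fernley.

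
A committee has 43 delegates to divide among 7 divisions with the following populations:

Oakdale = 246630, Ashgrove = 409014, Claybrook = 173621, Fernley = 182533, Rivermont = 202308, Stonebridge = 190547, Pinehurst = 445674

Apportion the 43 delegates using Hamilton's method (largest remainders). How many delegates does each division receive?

The standard divisor is 1850327/43 ≈ 43030.86.
Standard quotas: Oakdale 5.7315, Ashgrove 9.5051, Claybrook 4.0348, Fernley 4.2419, Rivermont 4.7015, Stonebridge 4.4281, Pinehurst 10.3571.
Lower quotas: Oakdale 5, Ashgrove 9, Claybrook 4, Fernley 4, Rivermont 4, Stonebridge 4, Pinehurst 10 (sum 40, leaving 3 seats).
Remainders in descending order: Oakdale 0.7315, Rivermont 0.7015, Ashgrove 0.5051, Stonebridge 0.4281, Pinehurst 0.3571, Fernley 0.2419, Claybrook 0.0348.
Largest remainders: Oakdale, Rivermont, Ashgrove receive the extra seats.

Oakdale=6; Ashgrove=10; Claybrook=4; Fernley=4; Rivermont=5; Stonebridge=4; Pinehurst=10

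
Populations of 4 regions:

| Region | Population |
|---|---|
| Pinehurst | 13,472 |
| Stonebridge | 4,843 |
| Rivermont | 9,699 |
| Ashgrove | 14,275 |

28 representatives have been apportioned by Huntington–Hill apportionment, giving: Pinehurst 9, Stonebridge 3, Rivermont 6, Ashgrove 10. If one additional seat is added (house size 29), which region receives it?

Priority for the next seat is population ÷ (√(s·(s+1))).
Priorities: Pinehurst 1420.073, Stonebridge 1398.054, Rivermont 1496.588, Ashgrove 1361.068.
Highest priority: Rivermont.

Rivermont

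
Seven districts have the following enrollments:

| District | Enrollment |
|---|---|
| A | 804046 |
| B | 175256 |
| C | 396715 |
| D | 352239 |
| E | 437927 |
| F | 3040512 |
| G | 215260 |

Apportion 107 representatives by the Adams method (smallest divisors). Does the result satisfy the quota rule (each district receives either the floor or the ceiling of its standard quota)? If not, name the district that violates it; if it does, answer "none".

F

Standard quotas: A 15.868, B 3.459, C 7.829, D 6.951, E 8.642, F 60.003, G 4.248.
Adams allocation: A 16, B 4, C 8, D 7, E 9, F 58, G 5.
F has quota 60.003 (lower 60, upper 61) but receives 58 — outside the quota interval.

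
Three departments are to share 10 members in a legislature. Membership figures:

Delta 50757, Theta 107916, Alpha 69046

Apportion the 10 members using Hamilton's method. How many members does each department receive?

The standard divisor is 227719/10 ≈ 22771.9.
Standard quotas: Delta 2.2289, Theta 4.7390, Alpha 3.0321.
Lower quotas: Delta 2, Theta 4, Alpha 3 (sum 9, leaving 1 seat).
Remainders in descending order: Theta 0.7390, Delta 0.2289, Alpha 0.0321.
The surplus seat goes to Theta.

Delta=2, Theta=5, Alpha=3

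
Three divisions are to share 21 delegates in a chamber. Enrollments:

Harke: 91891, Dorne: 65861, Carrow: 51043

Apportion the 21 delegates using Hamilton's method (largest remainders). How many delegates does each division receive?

The standard divisor is 208795/21 ≈ 9942.619.
Standard quotas: Harke 9.2421, Dorne 6.6241, Carrow 5.1338.
Lower quotas: Harke 9, Dorne 6, Carrow 5 (sum 20, leaving 1 seat).
Remainders in descending order: Dorne 0.6241, Harke 0.2421, Carrow 0.1338.
The surplus seat goes to Dorne.

Harke=9, Dorne=7, Carrow=5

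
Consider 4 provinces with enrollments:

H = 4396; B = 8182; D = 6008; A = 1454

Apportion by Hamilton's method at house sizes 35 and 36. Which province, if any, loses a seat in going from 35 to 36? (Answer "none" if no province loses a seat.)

At 35 seats: H 8, B 14, D 10, A 3.
At 36 seats: H 8, B 15, D 11, A 2.
A drops from 3 to 2.

A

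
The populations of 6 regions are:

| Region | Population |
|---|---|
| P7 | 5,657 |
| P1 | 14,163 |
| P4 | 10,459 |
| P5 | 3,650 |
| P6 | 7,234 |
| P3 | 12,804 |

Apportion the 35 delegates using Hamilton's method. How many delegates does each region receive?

P7 4; P1 9; P4 7; P5 2; P6 5; P3 8

Standard divisor: 53967 ÷ 35 ≈ 1541.914.
Standard quotas: P7 3.6688, P1 9.1853, P4 6.7831, P5 2.3672, P6 4.6916, P3 8.3040.
Lower quotas: P7 3, P1 9, P4 6, P5 2, P6 4, P3 8 (sum 32, leaving 3 seats).
Remainders in descending order: P4 0.7831, P6 0.6916, P7 0.6688, P5 0.3672, P3 0.3040, P1 0.1853.
The surplus seats go to P4, P6, P7.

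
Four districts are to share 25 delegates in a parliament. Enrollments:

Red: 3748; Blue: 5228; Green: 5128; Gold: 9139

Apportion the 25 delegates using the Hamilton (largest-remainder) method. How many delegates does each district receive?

Red=4, Blue=6, Green=5, Gold=10

Total 23243; standard divisor 23243/25 ≈ 929.72.
Standard quotas: Red 4.0313, Blue 5.6232, Green 5.5156, Gold 9.8298.
Lower quotas: Red 4, Blue 5, Green 5, Gold 9 (sum 23, leaving 2 seats).
Remainders in descending order: Gold 0.8298, Blue 0.6232, Green 0.5156, Red 0.0313.
Largest remainders: Gold, Blue receive the extra seats.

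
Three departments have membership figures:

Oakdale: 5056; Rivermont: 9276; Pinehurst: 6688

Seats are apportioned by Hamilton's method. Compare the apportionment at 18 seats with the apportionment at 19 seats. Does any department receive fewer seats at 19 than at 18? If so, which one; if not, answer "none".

At 18 seats: Oakdale 4, Rivermont 8, Pinehurst 6.
At 19 seats: Oakdale 5, Rivermont 8, Pinehurst 6.
No department's allocation decreased.

none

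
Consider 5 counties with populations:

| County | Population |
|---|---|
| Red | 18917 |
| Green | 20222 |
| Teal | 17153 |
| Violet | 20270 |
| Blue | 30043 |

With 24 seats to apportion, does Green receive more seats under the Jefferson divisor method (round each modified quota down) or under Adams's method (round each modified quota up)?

Jefferson: Red 4, Green 4, Teal 4, Violet 5, Blue 7.
Adams: Red 4, Green 5, Teal 4, Violet 5, Blue 6.
Green gets 4 under Jefferson and 5 under Adams.

Adams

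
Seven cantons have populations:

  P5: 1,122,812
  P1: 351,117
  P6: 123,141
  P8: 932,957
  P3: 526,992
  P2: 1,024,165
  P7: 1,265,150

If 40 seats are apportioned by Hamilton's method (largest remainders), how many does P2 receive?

8

The standard divisor is 5346334/40 ≈ 133658.35.
Standard quotas: P5 8.4006, P1 2.6270, P6 0.9213, P8 6.9802, P3 3.9428, P2 7.6626, P7 9.4656.
Lower quotas: P5 8, P1 2, P6 0, P8 6, P3 3, P2 7, P7 9 (sum 35, leaving 5 seats).
Remainders in descending order: P8 0.9802, P3 0.9428, P6 0.9213, P2 0.6626, P1 0.6270, P7 0.4656, P5 0.4006.
Largest remainders: P8, P3, P6, P2, P1 receive the extra seats.
P2 receives 8.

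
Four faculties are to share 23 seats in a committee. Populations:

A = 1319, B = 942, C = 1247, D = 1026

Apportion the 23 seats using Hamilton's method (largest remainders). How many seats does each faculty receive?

Standard divisor: 4534 ÷ 23 ≈ 197.13.
Standard quotas: A 6.691, B 4.779, C 6.326, D 5.205.
Lower quotas: A 6, B 4, C 6, D 5 (sum 21, leaving 2 seats).
Remainders in descending order: B 0.779, A 0.691, C 0.326, D 0.205.
Largest remainders: B, A receive the extra seats.

A 7, B 5, C 6, D 5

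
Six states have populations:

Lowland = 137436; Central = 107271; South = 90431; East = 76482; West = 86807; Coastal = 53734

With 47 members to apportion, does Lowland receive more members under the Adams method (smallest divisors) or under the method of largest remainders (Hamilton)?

Hamilton

Adams: Lowland 11, Central 9, South 8, East 7, West 7, Coastal 5.
Hamilton: Lowland 12, Central 9, South 8, East 6, West 7, Coastal 5.
Lowland gets 11 under Adams and 12 under Hamilton.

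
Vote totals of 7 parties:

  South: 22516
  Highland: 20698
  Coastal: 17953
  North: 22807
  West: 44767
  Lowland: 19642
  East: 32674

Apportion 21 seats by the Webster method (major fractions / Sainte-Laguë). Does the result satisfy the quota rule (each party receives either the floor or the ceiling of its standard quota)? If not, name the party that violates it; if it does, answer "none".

Standard quotas: South 2.612, Highland 2.401, Coastal 2.082, North 2.645, West 5.192, Lowland 2.278, East 3.790.
Webster allocation: South 3, Highland 2, Coastal 2, North 3, West 5, Lowland 2, East 4.
Every allocation lies between the lower and upper quota.

none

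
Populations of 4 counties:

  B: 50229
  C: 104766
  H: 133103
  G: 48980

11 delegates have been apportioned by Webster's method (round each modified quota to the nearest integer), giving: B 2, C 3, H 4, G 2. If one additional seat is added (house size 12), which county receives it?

C

Priority for the next seat is population ÷ (current seats + 0.5).
Priorities: B 20091.600, C 29933.143, H 29578.444, G 19592.000.
Highest priority: C.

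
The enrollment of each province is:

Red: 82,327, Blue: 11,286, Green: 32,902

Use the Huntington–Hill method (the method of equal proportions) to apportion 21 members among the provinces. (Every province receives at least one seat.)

Red 14, Blue 2, Green 5

With divisor 6055: modified quotas Red 13.597, Blue 1.864, Green 5.434.
Geometric-mean thresholds: Red √(13·14)=13.491, Blue √(1·2)=1.414, Green √(5·6)=5.477.
Each quota rounded against its threshold gives Red 14, Blue 2, Green 5 (total 21).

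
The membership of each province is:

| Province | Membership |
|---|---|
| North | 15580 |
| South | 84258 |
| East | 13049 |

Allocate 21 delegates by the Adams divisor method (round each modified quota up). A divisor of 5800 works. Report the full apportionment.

With modified divisor 5800: modified quotas North 2.686, South 14.527, East 2.250.
Rounding up: North 3, South 15, East 3 (total 21).

North=3, South=15, East=3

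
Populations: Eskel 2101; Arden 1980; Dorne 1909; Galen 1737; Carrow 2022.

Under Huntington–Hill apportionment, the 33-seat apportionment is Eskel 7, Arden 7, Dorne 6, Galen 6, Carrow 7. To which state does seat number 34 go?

Priority for the next seat is population ÷ (√(s·(s+1))).
Priorities: Eskel 280.758, Arden 264.589, Dorne 294.565, Galen 268.025, Carrow 270.201.
Highest priority: Dorne.

Dorne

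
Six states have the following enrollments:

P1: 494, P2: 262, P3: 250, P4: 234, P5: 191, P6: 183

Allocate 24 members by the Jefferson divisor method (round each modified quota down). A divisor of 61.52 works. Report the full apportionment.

With modified divisor 61.52: modified quotas P1 8.030, P2 4.259, P3 4.064, P4 3.804, P5 3.105, P6 2.975.
Rounding down: P1 8, P2 4, P3 4, P4 3, P5 3, P6 2 (total 24).

P1: 8; P2: 4; P3: 4; P4: 3; P5: 3; P6: 2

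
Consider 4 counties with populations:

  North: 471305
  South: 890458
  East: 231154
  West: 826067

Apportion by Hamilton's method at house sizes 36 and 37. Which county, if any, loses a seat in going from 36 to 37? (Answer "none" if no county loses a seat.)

East

At 36 seats: North 7, South 13, East 4, West 12.
At 37 seats: North 7, South 14, East 3, West 13.
East drops from 4 to 3.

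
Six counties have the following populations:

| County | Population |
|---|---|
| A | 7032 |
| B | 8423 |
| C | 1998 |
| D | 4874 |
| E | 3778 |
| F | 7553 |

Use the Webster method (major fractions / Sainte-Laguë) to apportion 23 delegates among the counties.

A=5; B=6; C=1; D=3; E=3; F=5

Standard divisor 33658/23 ≈ 1463.391; standard quotas: A 4.805, B 5.756, C 1.365, D 3.331, E 2.582, F 5.161.
Rounding to the nearest integer gives A 5, B 6, C 1, D 3, E 3, F 5 — total 23, matching the house size, so no adjustment is needed.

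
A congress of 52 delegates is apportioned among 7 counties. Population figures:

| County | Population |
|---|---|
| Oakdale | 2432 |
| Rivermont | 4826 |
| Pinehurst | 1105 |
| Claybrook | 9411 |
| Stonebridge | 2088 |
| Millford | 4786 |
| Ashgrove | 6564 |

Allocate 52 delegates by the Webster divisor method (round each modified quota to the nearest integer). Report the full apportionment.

Standard divisor 31212/52 ≈ 600.231; standard quotas: Oakdale 4.052, Rivermont 8.040, Pinehurst 1.841, Claybrook 15.679, Stonebridge 3.479, Millford 7.974, Ashgrove 10.936.
Rounding to the nearest integer gives Oakdale 4, Rivermont 8, Pinehurst 2, Claybrook 16, Stonebridge 3, Millford 8, Ashgrove 11 — total 52, matching the house size, so no adjustment is needed.

Oakdale=4, Rivermont=8, Pinehurst=2, Claybrook=16, Stonebridge=3, Millford=8, Ashgrove=11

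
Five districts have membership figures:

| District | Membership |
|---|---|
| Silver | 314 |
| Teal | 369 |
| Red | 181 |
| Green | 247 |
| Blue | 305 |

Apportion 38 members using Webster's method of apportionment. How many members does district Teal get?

Standard divisor 1416/38 ≈ 37.263; standard quotas: Silver 8.427, Teal 9.903, Red 4.857, Green 6.629, Blue 8.185.
Rounding to the nearest integer gives Silver 8, Teal 10, Red 5, Green 7, Blue 8 — total 38, matching the house size, so no adjustment is needed.
Teal receives 10.

10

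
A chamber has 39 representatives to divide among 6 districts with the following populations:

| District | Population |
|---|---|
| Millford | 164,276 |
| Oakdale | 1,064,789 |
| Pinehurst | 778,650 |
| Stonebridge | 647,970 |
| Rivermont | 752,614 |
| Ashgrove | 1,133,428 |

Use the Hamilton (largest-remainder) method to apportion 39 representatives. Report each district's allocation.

Millford 1; Oakdale 9; Pinehurst 7; Stonebridge 6; Rivermont 6; Ashgrove 10

Total 4541727; standard divisor 4541727/39 ≈ 116454.538.
Standard quotas: Millford 1.4106, Oakdale 9.1434, Pinehurst 6.6863, Stonebridge 5.5641, Rivermont 6.4627, Ashgrove 9.7328.
Lower quotas: Millford 1, Oakdale 9, Pinehurst 6, Stonebridge 5, Rivermont 6, Ashgrove 9 (sum 36, leaving 3 seats).
Remainders in descending order: Ashgrove 0.7328, Pinehurst 0.6863, Stonebridge 0.5641, Rivermont 0.4627, Millford 0.4106, Oakdale 0.1434.
Largest remainders: Ashgrove, Pinehurst, Stonebridge receive the extra seats.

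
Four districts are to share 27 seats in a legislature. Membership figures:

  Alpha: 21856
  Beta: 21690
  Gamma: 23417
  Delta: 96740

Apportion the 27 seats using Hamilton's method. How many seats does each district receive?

Alpha=4, Beta=3, Gamma=4, Delta=16

The standard divisor is 163703/27 ≈ 6063.074.
Standard quotas: Alpha 3.6048, Beta 3.5774, Gamma 3.8622, Delta 15.9556.
Lower quotas: Alpha 3, Beta 3, Gamma 3, Delta 15 (sum 24, leaving 3 seats).
Remainders in descending order: Delta 0.9556, Gamma 0.8622, Alpha 0.6048, Beta 0.5774.
Largest remainders: Delta, Gamma, Alpha receive the extra seats.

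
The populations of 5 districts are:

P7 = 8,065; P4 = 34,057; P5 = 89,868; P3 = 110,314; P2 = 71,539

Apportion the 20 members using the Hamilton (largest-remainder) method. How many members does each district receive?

P7=0, P4=2, P5=6, P3=7, P2=5

The standard divisor is 313843/20 ≈ 15692.15.
Standard quotas: P7 0.5140, P4 2.1703, P5 5.7269, P3 7.0299, P2 4.5589.
Lower quotas: P7 0, P4 2, P5 5, P3 7, P2 4 (sum 18, leaving 2 seats).
Remainders in descending order: P5 0.7269, P2 0.5589, P7 0.5140, P4 0.1703, P3 0.0299.
Largest remainders: P5, P2 receive the extra seats.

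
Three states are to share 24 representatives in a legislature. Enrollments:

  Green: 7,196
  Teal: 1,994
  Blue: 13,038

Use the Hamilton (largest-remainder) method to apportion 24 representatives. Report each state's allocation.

Green 8, Teal 2, Blue 14

Total 22228; standard divisor 22228/24 ≈ 926.167.
Standard quotas: Green 7.7697, Teal 2.1530, Blue 14.0774.
Lower quotas: Green 7, Teal 2, Blue 14 (sum 23, leaving 1 seat).
Remainders in descending order: Green 0.7697, Teal 0.1530, Blue 0.0774.
The surplus seat goes to Green.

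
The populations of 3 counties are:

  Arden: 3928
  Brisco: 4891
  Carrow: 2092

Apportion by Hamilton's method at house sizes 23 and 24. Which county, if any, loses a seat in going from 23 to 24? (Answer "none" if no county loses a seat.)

Carrow

At 23 seats: Arden 8, Brisco 10, Carrow 5.
At 24 seats: Arden 9, Brisco 11, Carrow 4.
Carrow drops from 5 to 4.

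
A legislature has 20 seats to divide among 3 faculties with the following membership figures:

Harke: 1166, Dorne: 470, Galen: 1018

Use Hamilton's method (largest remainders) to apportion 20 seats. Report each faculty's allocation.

The standard divisor is 2654/20 ≈ 132.7.
Standard quotas: Harke 8.787, Dorne 3.542, Galen 7.671.
Lower quotas: Harke 8, Dorne 3, Galen 7 (sum 18, leaving 2 seats).
Remainders in descending order: Harke 0.787, Galen 0.671, Dorne 0.542.
The surplus seats go to Harke, Galen.

Harke=9, Dorne=3, Galen=8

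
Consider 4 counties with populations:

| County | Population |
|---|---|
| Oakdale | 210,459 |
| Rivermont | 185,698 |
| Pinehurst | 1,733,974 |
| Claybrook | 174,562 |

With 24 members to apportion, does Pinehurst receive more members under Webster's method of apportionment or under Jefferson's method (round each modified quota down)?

Jefferson

Webster: Oakdale 2, Rivermont 2, Pinehurst 18, Claybrook 2.
Jefferson: Oakdale 2, Rivermont 2, Pinehurst 19, Claybrook 1.
Pinehurst gets 18 under Webster and 19 under Jefferson.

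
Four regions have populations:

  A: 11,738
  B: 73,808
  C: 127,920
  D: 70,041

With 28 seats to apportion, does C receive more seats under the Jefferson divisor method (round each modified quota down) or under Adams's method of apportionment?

Jefferson: A 1, B 7, C 13, D 7.
Adams: A 2, B 7, C 12, D 7.
C gets 13 under Jefferson and 12 under Adams.

Jefferson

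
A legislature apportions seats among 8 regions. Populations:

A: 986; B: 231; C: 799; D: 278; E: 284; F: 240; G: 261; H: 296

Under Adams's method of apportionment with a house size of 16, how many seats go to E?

Standard divisor 3375/16 ≈ 210.938; standard quotas: A 4.674, B 1.095, C 3.788, D 1.318, E 1.346, F 1.138, G 1.237, H 1.403.
Rounding up gives 5, 2, 4, 2, 2, 2, 2, 2 = 21 seats, so the divisor must be adjusted.
With modified divisor 270: modified quotas A 3.652, B 0.856, C 2.959, D 1.030, E 1.052, F 0.889, G 0.967, H 1.096.
Rounding up: A 4, B 1, C 3, D 2, E 2, F 1, G 1, H 2 (total 16).
E receives 2.

2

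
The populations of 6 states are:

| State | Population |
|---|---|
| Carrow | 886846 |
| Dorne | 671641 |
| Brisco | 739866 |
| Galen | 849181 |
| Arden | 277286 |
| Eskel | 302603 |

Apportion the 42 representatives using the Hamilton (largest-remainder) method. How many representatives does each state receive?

Standard divisor: 3727423 ÷ 42 ≈ 88748.167.
Standard quotas: Carrow 9.9928, Dorne 7.5679, Brisco 8.3367, Galen 9.5684, Arden 3.1244, Eskel 3.4097.
Lower quotas: Carrow 9, Dorne 7, Brisco 8, Galen 9, Arden 3, Eskel 3 (sum 39, leaving 3 seats).
Remainders in descending order: Carrow 0.9928, Galen 0.5684, Dorne 0.5679, Eskel 0.4097, Brisco 0.3367, Arden 0.1244.
Largest remainders: Carrow, Galen, Dorne receive the extra seats.

Carrow: 10, Dorne: 8, Brisco: 8, Galen: 10, Arden: 3, Eskel: 3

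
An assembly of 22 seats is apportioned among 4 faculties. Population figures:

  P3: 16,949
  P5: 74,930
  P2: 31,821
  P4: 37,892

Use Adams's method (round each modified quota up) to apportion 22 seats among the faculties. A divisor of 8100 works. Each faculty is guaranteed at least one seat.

With modified divisor 8100: modified quotas P3 2.092, P5 9.251, P2 3.929, P4 4.678.
Rounding up: P3 3, P5 10, P2 4, P4 5 (total 22).

P3: 3, P5: 10, P2: 4, P4: 5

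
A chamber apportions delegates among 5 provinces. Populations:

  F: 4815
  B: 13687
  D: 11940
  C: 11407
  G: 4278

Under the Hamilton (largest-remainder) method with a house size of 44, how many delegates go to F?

Total 46127; standard divisor 46127/44 ≈ 1048.341.
Standard quotas: F 4.5930, B 13.0559, D 11.3894, C 10.8810, G 4.0807.
Lower quotas: F 4, B 13, D 11, C 10, G 4 (sum 42, leaving 2 seats).
Remainders in descending order: C 0.8810, F 0.5930, D 0.3894, G 0.0807, B 0.0559.
Largest remainders: C, F receive the extra seats.
F receives 5.

5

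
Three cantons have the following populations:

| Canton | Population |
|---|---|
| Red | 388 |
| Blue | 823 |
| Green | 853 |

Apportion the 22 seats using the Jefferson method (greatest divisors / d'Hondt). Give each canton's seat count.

Red 4, Blue 9, Green 9

Standard divisor 2064/22 ≈ 93.818; standard quotas: Red 4.136, Blue 8.772, Green 9.092.
Rounding down gives 4, 8, 9 = 21 seats, so the divisor must be adjusted.
With modified divisor 90: modified quotas Red 4.311, Blue 9.144, Green 9.478.
Rounding down: Red 4, Blue 9, Green 9 (total 22).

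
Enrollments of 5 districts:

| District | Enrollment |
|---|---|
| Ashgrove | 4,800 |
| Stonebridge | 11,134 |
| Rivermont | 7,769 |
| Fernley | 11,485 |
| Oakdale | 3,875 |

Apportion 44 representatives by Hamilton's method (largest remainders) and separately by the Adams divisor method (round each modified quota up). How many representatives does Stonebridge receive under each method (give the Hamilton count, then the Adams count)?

Hamilton: Ashgrove 5, Stonebridge 13, Rivermont 9, Fernley 13, Oakdale 4.
Adams: Ashgrove 6, Stonebridge 12, Rivermont 9, Fernley 12, Oakdale 5.
Stonebridge gets 13 under Hamilton and 12 under Adams.

13 and 12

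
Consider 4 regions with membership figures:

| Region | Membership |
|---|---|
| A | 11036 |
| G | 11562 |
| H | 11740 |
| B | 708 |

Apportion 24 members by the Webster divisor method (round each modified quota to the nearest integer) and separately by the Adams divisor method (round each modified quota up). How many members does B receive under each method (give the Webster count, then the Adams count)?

Webster: A 8, G 8, H 8, B 0.
Adams: A 7, G 8, H 8, B 1.
B gets 0 under Webster and 1 under Adams.

0 and 1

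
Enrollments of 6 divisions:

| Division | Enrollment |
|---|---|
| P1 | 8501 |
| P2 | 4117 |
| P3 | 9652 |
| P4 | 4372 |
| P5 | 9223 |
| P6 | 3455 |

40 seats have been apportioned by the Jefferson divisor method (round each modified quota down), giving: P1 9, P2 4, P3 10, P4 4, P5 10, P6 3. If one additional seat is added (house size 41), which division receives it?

P3

Priority for the next seat is population ÷ (current seats + 1).
Priorities: P1 850.100, P2 823.400, P3 877.455, P4 874.400, P5 838.455, P6 863.750.
Highest priority: P3.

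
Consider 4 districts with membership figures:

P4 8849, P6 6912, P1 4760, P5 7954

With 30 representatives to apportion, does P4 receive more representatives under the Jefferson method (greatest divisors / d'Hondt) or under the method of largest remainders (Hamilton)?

Jefferson

Jefferson: P4 10, P6 7, P1 5, P5 8.
Hamilton: P4 9, P6 7, P1 5, P5 9.
P4 gets 10 under Jefferson and 9 under Hamilton.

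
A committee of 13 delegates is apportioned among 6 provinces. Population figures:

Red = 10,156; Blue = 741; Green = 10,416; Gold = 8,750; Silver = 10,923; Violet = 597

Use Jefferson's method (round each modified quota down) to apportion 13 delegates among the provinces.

Standard divisor 41583/13 ≈ 3198.692; standard quotas: Red 3.175, Blue 0.232, Green 3.256, Gold 2.735, Silver 3.415, Violet 0.187.
Rounding down gives 3, 0, 3, 2, 3, 0 = 11 seats, so the divisor must be adjusted.
With modified divisor 2700: modified quotas Red 3.761, Blue 0.274, Green 3.858, Gold 3.241, Silver 4.046, Violet 0.221.
Rounding down: Red 3, Blue 0, Green 3, Gold 3, Silver 4, Violet 0 (total 13).

Red 3, Blue 0, Green 3, Gold 3, Silver 4, Violet 0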